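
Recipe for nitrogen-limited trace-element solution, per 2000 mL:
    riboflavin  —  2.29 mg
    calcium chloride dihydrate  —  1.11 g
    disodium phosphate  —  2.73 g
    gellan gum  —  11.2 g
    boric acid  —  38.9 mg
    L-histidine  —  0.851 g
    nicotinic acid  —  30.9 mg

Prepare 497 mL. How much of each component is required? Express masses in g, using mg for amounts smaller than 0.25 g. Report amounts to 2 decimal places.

riboflavin 0.57 mg; calcium chloride dihydrate 0.28 g; disodium phosphate 0.68 g; gellan gum 2.78 g; boric acid 9.67 mg; L-histidine 211.47 mg; nicotinic acid 7.68 mg

Scale factor = 497 mL / 2000 mL = 0.2485.
riboflavin: 2.29 mg × (497 mL / 2000 mL) = 0.57 mg
calcium chloride dihydrate: 1.11 g × (497 mL / 2000 mL) = 0.28 g
disodium phosphate: 2.73 g × (497 mL / 2000 mL) = 0.68 g
gellan gum: 11.2 g × (497 mL / 2000 mL) = 2.78 g
boric acid: 38.9 mg × (497 mL / 2000 mL) = 9.67 mg
L-histidine: 0.851 g × (497 mL / 2000 mL) = 0.211473 g = 211.47 mg
nicotinic acid: 30.9 mg × (497 mL / 2000 mL) = 7.68 mg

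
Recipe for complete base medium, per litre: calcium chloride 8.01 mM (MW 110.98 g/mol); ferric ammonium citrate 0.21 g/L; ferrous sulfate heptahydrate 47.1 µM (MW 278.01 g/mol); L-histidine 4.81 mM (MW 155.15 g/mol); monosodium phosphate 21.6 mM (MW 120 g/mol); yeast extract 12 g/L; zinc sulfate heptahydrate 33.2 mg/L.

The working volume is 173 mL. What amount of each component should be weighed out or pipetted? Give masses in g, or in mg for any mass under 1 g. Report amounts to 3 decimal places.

Target volume = 173 mL = 0.173 L.
calcium chloride: 8.01 mmol/L × 110.98 mg/mmol × 0.173 L = 153.788 mg
ferric ammonium citrate: 0.21 g/L × 0.173 L = 0.03633 g = 36.330 mg
ferrous sulfate heptahydrate: 47.1 µmol/L × 278.01 g/mol × 0.173 L ÷ 1000 = 2.265 mg
L-histidine: 4.81 mmol/L × 155.15 mg/mmol × 0.173 L = 129.105 mg
monosodium phosphate: 21.6 mmol/L × 120 mg/mmol × 0.173 L = 448.416 mg
yeast extract: 12 g/L × 0.173 L = 2.076 g
zinc sulfate heptahydrate: 33.2 mg/L × 0.173 L = 5.744 mg

calcium chloride 153.788 mg; ferric ammonium citrate 36.330 mg; ferrous sulfate heptahydrate 2.265 mg; L-histidine 129.105 mg; monosodium phosphate 448.416 mg; yeast extract 2.076 g; zinc sulfate heptahydrate 5.744 mg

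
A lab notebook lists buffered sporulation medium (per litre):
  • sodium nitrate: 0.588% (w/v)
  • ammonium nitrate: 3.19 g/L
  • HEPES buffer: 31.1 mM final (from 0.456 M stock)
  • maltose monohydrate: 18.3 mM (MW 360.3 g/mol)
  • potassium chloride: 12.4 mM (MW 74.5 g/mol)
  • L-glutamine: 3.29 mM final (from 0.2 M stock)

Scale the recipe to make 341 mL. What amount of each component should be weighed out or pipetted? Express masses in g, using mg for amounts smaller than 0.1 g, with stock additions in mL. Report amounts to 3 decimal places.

Working volume: 341 mL = 0.341 L.
sodium nitrate: 0.588% w/v = 5.88 g/L → 5.88 × 0.341 L = 2.005 g
ammonium nitrate: 3.19 g/L × 0.341 L = 1.088 g
HEPES buffer: C1V1 = C2V2 → 31.1 mM × 341 mL ÷ 456 mM = 23.257 mL
maltose monohydrate: 18.3 mmol/L × 360.3 g/mol × 0.341 L ÷ 1000 = 2.248 g
potassium chloride: 12.4 mmol/L × 74.5 g/mol × 0.341 L ÷ 1000 = 0.315 g
L-glutamine: V = C2·V2/C1 = 3.29 mM × 341 mL ÷ 200 mM = 5.609 mL

sodium nitrate 2.005 g; ammonium nitrate 1.088 g; HEPES buffer 23.257 mL; maltose monohydrate 2.248 g; potassium chloride 0.315 g; L-glutamine 5.609 mL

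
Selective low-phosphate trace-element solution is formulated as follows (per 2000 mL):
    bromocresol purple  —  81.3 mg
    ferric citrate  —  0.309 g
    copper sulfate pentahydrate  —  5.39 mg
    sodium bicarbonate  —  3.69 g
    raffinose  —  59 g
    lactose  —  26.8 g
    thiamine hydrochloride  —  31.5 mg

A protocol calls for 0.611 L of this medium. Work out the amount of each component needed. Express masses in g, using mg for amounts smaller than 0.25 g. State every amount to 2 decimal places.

Scale factor = 611 mL / 2000 mL = 0.3055.
bromocresol purple: 81.3 mg × (611 mL / 2000 mL) = 24.84 mg
ferric citrate: 0.309 g × (611 mL / 2000 mL) = 0.0943995 g = 94.40 mg
copper sulfate pentahydrate: 5.39 mg × (611 mL / 2000 mL) = 1.65 mg
sodium bicarbonate: 3.69 g × (611 mL / 2000 mL) = 1.13 g
raffinose: 59 g × (611 mL / 2000 mL) = 18.02 g
lactose: 26.8 g × (611 mL / 2000 mL) = 8.19 g
thiamine hydrochloride: 31.5 mg × (611 mL / 2000 mL) = 9.62 mg

bromocresol purple 24.84 mg; ferric citrate 94.40 mg; copper sulfate pentahydrate 1.65 mg; sodium bicarbonate 1.13 g; raffinose 18.02 g; lactose 8.19 g; thiamine hydrochloride 9.62 mg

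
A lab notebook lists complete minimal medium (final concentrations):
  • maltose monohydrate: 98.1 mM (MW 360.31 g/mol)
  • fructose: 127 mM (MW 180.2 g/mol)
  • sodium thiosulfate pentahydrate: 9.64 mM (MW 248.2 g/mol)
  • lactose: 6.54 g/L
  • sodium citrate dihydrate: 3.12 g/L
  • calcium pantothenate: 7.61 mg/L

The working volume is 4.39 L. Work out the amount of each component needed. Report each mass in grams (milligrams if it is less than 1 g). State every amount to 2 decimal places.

Working volume: 4.39 L.
maltose monohydrate: 98.1 mmol/L × 360.31 g/mol × 4.39 L ÷ 1000 = 155.17 g
fructose: 127 mmol/L × 180.2 g/mol × 4.39 L ÷ 1000 = 100.47 g
sodium thiosulfate pentahydrate: 9.64 mmol/L × 248.2 g/mol × 4.39 L ÷ 1000 = 10.50 g
lactose: 6.54 g/L × 4.39 L = 28.71 g
sodium citrate dihydrate: 3.12 g/L × 4.39 L = 13.70 g
calcium pantothenate: 7.61 mg/L × 4.39 L = 33.41 mg

maltose monohydrate 155.17 g; fructose 100.47 g; sodium thiosulfate pentahydrate 10.50 g; lactose 28.71 g; sodium citrate dihydrate 13.70 g; calcium pantothenate 33.41 mg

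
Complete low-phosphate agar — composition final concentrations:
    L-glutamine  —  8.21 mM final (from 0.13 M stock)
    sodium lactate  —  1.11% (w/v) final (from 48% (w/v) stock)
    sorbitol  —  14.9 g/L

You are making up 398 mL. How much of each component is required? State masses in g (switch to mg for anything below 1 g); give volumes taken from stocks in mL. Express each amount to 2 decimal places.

L-glutamine 25.14 mL; sodium lactate 9.20 mL; sorbitol 5.93 g

Working volume: 398 mL = 0.398 L.
L-glutamine: V = C2·V2/C1 = 8.21 mM × 398 mL ÷ 130 mM = 25.14 mL
sodium lactate: V = C2·V2/C1 = 1.11% ÷ 48% × 398 mL = 9.20 mL
sorbitol: 14.9 g/L × 0.398 L = 5.93 g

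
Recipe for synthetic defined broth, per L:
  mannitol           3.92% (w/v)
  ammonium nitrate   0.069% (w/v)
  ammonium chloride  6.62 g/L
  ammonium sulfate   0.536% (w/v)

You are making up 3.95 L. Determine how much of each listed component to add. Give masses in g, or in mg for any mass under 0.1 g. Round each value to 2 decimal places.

Scale factor relative to 1 L: 3.95.
mannitol: 3.92% w/v = 39.2 g/L → 39.2 × 3.95 L = 154.84 g
ammonium nitrate: 0.069% w/v = 0.69 g/L → 0.69 × 3.95 L = 2.73 g
ammonium chloride: 6.62 g/L × 3.95 L = 26.15 g
ammonium sulfate: 0.536% w/v = 5.36 g/L → 5.36 × 3.95 L = 21.17 g

mannitol 154.84 g; ammonium nitrate 2.73 g; ammonium chloride 26.15 g; ammonium sulfate 21.17 g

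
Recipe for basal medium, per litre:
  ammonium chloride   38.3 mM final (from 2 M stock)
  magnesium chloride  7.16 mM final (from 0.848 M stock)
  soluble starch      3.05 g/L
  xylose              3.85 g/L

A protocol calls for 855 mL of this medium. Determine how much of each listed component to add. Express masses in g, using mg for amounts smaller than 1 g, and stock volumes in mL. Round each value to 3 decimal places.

ammonium chloride 16.373 mL; magnesium chloride 7.219 mL; soluble starch 2.608 g; xylose 3.292 g

Scale factor relative to 1 L: 0.855.
ammonium chloride: C1V1 = C2V2 → 38.3 mM × 855 mL ÷ 2000 mM = 16.373 mL
magnesium chloride: dilute stock: 7.16 mM × 855 mL ÷ 848 mM = 7.219 mL
soluble starch: 3.05 g/L × 0.855 L = 2.608 g
xylose: 3.85 g/L × 0.855 L = 3.292 g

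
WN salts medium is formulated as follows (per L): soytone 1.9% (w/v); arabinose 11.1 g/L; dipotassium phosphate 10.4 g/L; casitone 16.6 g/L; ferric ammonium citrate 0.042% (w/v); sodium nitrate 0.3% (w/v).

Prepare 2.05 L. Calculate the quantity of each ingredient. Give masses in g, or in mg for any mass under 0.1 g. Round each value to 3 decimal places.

soytone 38.950 g; arabinose 22.755 g; dipotassium phosphate 21.320 g; casitone 34.030 g; ferric ammonium citrate 0.861 g; sodium nitrate 6.150 g

Scale factor relative to 1 L: 2.05.
soytone: 1.9 g per 100 mL × 2050 mL ÷ 100 = 38.950 g
arabinose: 11.1 g/L × 2.05 L = 22.755 g
dipotassium phosphate: 10.4 g/L × 2.05 L = 21.320 g
casitone: 16.6 g/L × 2.05 L = 34.030 g
ferric ammonium citrate: 0.042 g per 100 mL × 2050 mL ÷ 100 = 0.861 g
sodium nitrate: 0.3% w/v = 3 g/L → 3 × 2.05 L = 6.150 g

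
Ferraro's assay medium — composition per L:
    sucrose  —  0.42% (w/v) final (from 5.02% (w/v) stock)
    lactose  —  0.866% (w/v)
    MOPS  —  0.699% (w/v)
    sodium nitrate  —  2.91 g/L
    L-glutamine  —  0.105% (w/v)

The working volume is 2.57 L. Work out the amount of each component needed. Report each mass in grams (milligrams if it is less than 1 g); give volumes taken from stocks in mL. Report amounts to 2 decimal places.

Working volume: 2.57 L.
sucrose: V = C2·V2/C1 = 0.42% ÷ 5.02% × 2570 mL = 215.02 mL
lactose: 0.866 g per 100 mL × 2570 mL ÷ 100 = 22.26 g
MOPS: 0.699% w/v = 6.99 g/L → 6.99 × 2.57 L = 17.96 g
sodium nitrate: 2.91 g/L × 2.57 L = 7.48 g
L-glutamine: 0.105% w/v = 1.05 g/L → 1.05 × 2.57 L = 2.70 g

sucrose 215.02 mL; lactose 22.26 g; MOPS 17.96 g; sodium nitrate 7.48 g; L-glutamine 2.70 g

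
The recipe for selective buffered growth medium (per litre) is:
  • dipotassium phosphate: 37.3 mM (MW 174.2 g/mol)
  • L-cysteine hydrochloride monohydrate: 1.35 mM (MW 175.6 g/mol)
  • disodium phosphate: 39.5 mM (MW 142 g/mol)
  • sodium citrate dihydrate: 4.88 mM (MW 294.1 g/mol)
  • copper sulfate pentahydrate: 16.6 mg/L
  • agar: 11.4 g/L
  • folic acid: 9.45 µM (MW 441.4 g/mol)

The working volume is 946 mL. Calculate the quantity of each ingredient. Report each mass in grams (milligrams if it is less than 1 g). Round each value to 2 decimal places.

dipotassium phosphate 6.15 g; L-cysteine hydrochloride monohydrate 224.26 mg; disodium phosphate 5.31 g; sodium citrate dihydrate 1.36 g; copper sulfate pentahydrate 15.70 mg; agar 10.78 g; folic acid 3.95 mg

Working volume: 946 mL = 0.946 L.
dipotassium phosphate: 37.3 mmol/L × 174.2 g/mol × 0.946 L ÷ 1000 = 6.15 g
L-cysteine hydrochloride monohydrate: 1.35 mmol/L × 175.6 mg/mmol × 0.946 L = 224.26 mg
disodium phosphate: 39.5 mmol/L × 142 g/mol × 0.946 L ÷ 1000 = 5.31 g
sodium citrate dihydrate: 4.88 mmol/L × 294.1 g/mol × 0.946 L ÷ 1000 = 1.36 g
copper sulfate pentahydrate: 16.6 mg/L × 0.946 L = 15.70 mg
agar: 11.4 g/L × 0.946 L = 10.78 g
folic acid: 9.45 µmol/L × 441.4 g/mol × 0.946 L ÷ 1000 = 3.95 mg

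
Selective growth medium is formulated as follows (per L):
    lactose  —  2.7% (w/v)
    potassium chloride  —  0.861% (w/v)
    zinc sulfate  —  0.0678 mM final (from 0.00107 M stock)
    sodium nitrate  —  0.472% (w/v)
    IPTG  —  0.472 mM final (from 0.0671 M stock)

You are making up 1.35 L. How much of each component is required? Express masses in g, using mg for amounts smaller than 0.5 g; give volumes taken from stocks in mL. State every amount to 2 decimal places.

lactose 36.45 g; potassium chloride 11.62 g; zinc sulfate 85.54 mL; sodium nitrate 6.37 g; IPTG 9.50 mL

Scale factor relative to 1 L: 1.35.
lactose: 2.7 g per 100 mL × 1350 mL ÷ 100 = 36.45 g
potassium chloride: 0.861% w/v = 8.61 g/L → 8.61 × 1.35 L = 11.62 g
zinc sulfate: V = C2·V2/C1 = 0.0678 mM × 1350 mL ÷ 1.07 mM = 85.54 mL
sodium nitrate: 0.472% w/v = 4.72 g/L → 4.72 × 1.35 L = 6.37 g
IPTG: V = C2·V2/C1 = 0.472 mM × 1350 mL ÷ 67.1 mM = 9.50 mL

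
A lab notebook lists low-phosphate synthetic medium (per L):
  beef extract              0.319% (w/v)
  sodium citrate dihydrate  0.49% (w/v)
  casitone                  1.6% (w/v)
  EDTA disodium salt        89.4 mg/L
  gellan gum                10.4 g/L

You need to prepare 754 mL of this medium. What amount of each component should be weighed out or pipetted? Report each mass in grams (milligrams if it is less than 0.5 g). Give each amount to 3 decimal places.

beef extract 2.405 g; sodium citrate dihydrate 3.695 g; casitone 12.064 g; EDTA disodium salt 67.408 mg; gellan gum 7.842 g

Working volume: 754 mL = 0.754 L.
beef extract: 0.319% w/v = 3.19 g/L → 3.19 × 0.754 L = 2.405 g
sodium citrate dihydrate: 0.49 g per 100 mL × 754 mL ÷ 100 = 3.695 g
casitone: 1.6 g per 100 mL × 754 mL ÷ 100 = 12.064 g
EDTA disodium salt: 89.4 mg/L × 0.754 L = 67.408 mg
gellan gum: 10.4 g/L × 0.754 L = 7.842 g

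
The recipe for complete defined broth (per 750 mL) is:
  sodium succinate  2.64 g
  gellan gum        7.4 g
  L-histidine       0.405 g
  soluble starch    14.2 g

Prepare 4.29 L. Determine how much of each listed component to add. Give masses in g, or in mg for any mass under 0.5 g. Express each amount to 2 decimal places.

sodium succinate 15.10 g; gellan gum 42.33 g; L-histidine 2.32 g; soluble starch 81.22 g

Scale factor = 4290 mL / 750 mL = 5.72.
sodium succinate: 2.64 g × (4290 mL / 750 mL) = 15.10 g
gellan gum: 7.4 g × (4290 mL / 750 mL) = 42.33 g
L-histidine: 0.405 g × (4290 mL / 750 mL) = 2.32 g
soluble starch: 14.2 g × (4290 mL / 750 mL) = 81.22 g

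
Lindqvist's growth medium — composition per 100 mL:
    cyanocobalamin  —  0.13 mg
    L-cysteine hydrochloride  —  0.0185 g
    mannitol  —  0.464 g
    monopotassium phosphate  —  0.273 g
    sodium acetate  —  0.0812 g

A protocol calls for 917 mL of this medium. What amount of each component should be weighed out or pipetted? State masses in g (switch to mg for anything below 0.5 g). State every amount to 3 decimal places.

Scale factor = 917 mL / 100 mL = 9.17.
cyanocobalamin: 0.13 mg × (917 mL / 100 mL) = 1.192 mg
L-cysteine hydrochloride: 0.0185 g × (917 mL / 100 mL) = 0.169645 g = 169.645 mg
mannitol: 0.464 g × (917 mL / 100 mL) = 4.255 g
monopotassium phosphate: 0.273 g × (917 mL / 100 mL) = 2.503 g
sodium acetate: 0.0812 g × (917 mL / 100 mL) = 0.745 g

cyanocobalamin 1.192 mg; L-cysteine hydrochloride 169.645 mg; mannitol 4.255 g; monopotassium phosphate 2.503 g; sodium acetate 0.745 g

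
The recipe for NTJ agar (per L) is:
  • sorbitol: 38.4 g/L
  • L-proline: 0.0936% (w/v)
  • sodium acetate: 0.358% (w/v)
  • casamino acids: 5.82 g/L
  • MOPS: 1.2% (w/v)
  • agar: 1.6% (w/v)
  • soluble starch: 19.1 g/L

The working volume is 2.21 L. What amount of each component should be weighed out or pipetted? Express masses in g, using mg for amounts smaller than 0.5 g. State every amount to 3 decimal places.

Scale factor relative to 1 L: 2.21.
sorbitol: 38.4 g/L × 2.21 L = 84.864 g
L-proline: 0.0936 g per 100 mL × 2210 mL ÷ 100 = 2.069 g
sodium acetate: 0.358% w/v = 3.58 g/L → 3.58 × 2.21 L = 7.912 g
casamino acids: 5.82 g/L × 2.21 L = 12.862 g
MOPS: 1.2 g per 100 mL × 2210 mL ÷ 100 = 26.520 g
agar: 1.6 g per 100 mL × 2210 mL ÷ 100 = 35.360 g
soluble starch: 19.1 g/L × 2.21 L = 42.211 g

sorbitol 84.864 g; L-proline 2.069 g; sodium acetate 7.912 g; casamino acids 12.862 g; MOPS 26.520 g; agar 35.360 g; soluble starch 42.211 g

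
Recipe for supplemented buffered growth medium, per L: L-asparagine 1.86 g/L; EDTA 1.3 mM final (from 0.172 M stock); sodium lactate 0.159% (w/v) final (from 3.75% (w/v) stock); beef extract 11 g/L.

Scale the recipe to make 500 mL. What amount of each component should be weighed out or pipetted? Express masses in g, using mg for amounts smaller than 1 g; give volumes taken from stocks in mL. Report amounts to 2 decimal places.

L-asparagine 930.00 mg; EDTA 3.78 mL; sodium lactate 21.20 mL; beef extract 5.50 g

Scale factor relative to 1 L: 0.5.
L-asparagine: 1.86 g/L × 0.5 L = 0.93 g = 930.00 mg
EDTA: C1V1 = C2V2 → 1.3 mM × 500 mL ÷ 172 mM = 3.78 mL
sodium lactate: C1V1 = C2V2 → 0.159% ÷ 3.75% × 500 mL = 21.20 mL
beef extract: 11 g/L × 0.5 L = 5.50 g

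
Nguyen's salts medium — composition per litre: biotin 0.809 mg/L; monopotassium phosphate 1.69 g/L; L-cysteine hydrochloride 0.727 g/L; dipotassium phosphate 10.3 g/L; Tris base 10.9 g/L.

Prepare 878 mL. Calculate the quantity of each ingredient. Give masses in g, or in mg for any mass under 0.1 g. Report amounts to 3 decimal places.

Scale factor relative to 1 L: 0.878.
biotin: 0.809 mg/L × 0.878 L = 0.710 mg
monopotassium phosphate: 1.69 g/L × 0.878 L = 1.484 g
L-cysteine hydrochloride: 0.727 g/L × 0.878 L = 0.638 g
dipotassium phosphate: 10.3 g/L × 0.878 L = 9.043 g
Tris base: 10.9 g/L × 0.878 L = 9.570 g

biotin 0.710 mg; monopotassium phosphate 1.484 g; L-cysteine hydrochloride 0.638 g; dipotassium phosphate 9.043 g; Tris base 9.570 g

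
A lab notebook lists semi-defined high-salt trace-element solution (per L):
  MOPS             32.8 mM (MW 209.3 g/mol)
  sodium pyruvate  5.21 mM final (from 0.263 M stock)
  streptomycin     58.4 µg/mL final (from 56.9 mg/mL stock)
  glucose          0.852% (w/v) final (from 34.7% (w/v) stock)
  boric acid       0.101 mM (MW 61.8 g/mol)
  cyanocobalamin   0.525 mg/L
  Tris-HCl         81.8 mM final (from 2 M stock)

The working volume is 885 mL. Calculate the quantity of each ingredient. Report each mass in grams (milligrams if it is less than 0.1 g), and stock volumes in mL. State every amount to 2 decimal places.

Working volume: 885 mL = 0.885 L.
MOPS: 32.8 mmol/L × 209.3 g/mol × 0.885 L ÷ 1000 = 6.08 g
sodium pyruvate: V = C2·V2/C1 = 5.21 mM × 885 mL ÷ 263 mM = 17.53 mL
streptomycin: V = C2·V2/C1 = 58.4 µg/mL × 885 mL ÷ 56900 µg/mL = 0.91 mL
glucose: C1V1 = C2V2 → 0.852% ÷ 34.7% × 885 mL = 21.73 mL
boric acid: 0.101 mmol/L × 61.8 mg/mmol × 0.885 L = 5.52 mg
cyanocobalamin: 0.525 mg/L × 0.885 L = 0.46 mg
Tris-HCl: V = C2·V2/C1 = 81.8 mM × 885 mL ÷ 2000 mM = 36.20 mL

MOPS 6.08 g; sodium pyruvate 17.53 mL; streptomycin 0.91 mL; glucose 21.73 mL; boric acid 5.52 mg; cyanocobalamin 0.46 mg; Tris-HCl 36.20 mL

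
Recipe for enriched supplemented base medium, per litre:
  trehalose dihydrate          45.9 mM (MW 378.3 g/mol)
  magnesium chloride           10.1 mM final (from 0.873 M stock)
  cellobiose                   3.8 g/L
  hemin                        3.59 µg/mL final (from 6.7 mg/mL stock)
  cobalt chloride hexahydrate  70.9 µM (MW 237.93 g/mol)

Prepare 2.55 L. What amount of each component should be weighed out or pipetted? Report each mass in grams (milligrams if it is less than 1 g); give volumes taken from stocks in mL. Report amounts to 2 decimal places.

trehalose dihydrate 44.28 g; magnesium chloride 29.50 mL; cellobiose 9.69 g; hemin 1.37 mL; cobalt chloride hexahydrate 43.02 mg

Working volume: 2.55 L.
trehalose dihydrate: 45.9 mmol/L × 378.3 g/mol × 2.55 L ÷ 1000 = 44.28 g
magnesium chloride: C1V1 = C2V2 → 10.1 mM × 2550 mL ÷ 873 mM = 29.50 mL
cellobiose: 3.8 g/L × 2.55 L = 9.69 g
hemin: C1V1 = C2V2 → 3.59 µg/mL × 2550 mL ÷ 6700 µg/mL = 1.37 mL
cobalt chloride hexahydrate: 70.9 µmol/L × 237.93 g/mol × 2.55 L ÷ 1000 = 43.02 mg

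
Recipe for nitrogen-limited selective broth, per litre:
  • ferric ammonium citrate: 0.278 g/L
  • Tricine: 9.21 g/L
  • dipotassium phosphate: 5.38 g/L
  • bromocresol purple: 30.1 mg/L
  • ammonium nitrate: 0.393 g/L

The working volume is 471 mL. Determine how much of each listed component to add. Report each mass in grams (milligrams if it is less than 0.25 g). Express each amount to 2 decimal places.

ferric ammonium citrate 130.94 mg; Tricine 4.34 g; dipotassium phosphate 2.53 g; bromocresol purple 14.18 mg; ammonium nitrate 185.10 mg

Target volume = 471 mL = 0.471 L.
ferric ammonium citrate: 0.278 g/L × 0.471 L = 0.130938 g = 130.94 mg
Tricine: 9.21 g/L × 0.471 L = 4.34 g
dipotassium phosphate: 5.38 g/L × 0.471 L = 2.53 g
bromocresol purple: 30.1 mg/L × 0.471 L = 14.18 mg
ammonium nitrate: 0.393 g/L × 0.471 L = 0.185103 g = 185.10 mg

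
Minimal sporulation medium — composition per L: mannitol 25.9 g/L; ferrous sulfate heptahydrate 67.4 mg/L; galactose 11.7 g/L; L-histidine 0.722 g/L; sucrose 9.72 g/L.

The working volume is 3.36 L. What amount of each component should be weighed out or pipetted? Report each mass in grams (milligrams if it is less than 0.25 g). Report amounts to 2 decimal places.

mannitol 87.02 g; ferrous sulfate heptahydrate 226.46 mg; galactose 39.31 g; L-histidine 2.43 g; sucrose 32.66 g

Scale factor relative to 1 L: 3.36.
mannitol: 25.9 g/L × 3.36 L = 87.02 g
ferrous sulfate heptahydrate: 67.4 mg/L × 3.36 L = 226.46 mg
galactose: 11.7 g/L × 3.36 L = 39.31 g
L-histidine: 0.722 g/L × 3.36 L = 2.43 g
sucrose: 9.72 g/L × 3.36 L = 32.66 g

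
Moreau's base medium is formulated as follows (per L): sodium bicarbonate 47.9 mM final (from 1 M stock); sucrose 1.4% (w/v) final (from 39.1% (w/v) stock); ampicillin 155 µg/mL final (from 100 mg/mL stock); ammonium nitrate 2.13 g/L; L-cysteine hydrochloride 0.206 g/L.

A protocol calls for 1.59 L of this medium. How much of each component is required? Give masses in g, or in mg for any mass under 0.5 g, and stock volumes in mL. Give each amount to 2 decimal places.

Scale factor relative to 1 L: 1.59.
sodium bicarbonate: dilute stock: 47.9 mM × 1590 mL ÷ 1000 mM = 76.16 mL
sucrose: V = C2·V2/C1 = 1.4% ÷ 39.1% × 1590 mL = 56.93 mL
ampicillin: C1V1 = C2V2 → 155 µg/mL × 1590 mL ÷ 100000 µg/mL = 2.46 mL
ammonium nitrate: 2.13 g/L × 1.59 L = 3.39 g
L-cysteine hydrochloride: 0.206 g/L × 1.59 L = 0.32754 g = 327.54 mg

sodium bicarbonate 76.16 mL; sucrose 56.93 mL; ampicillin 2.46 mL; ammonium nitrate 3.39 g; L-cysteine hydrochloride 327.54 mg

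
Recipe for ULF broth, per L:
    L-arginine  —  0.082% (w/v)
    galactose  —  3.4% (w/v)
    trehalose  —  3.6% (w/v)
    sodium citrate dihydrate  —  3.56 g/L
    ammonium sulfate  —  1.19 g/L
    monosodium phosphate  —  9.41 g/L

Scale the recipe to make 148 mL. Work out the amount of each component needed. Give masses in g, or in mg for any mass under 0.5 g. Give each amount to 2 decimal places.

L-arginine 121.36 mg; galactose 5.03 g; trehalose 5.33 g; sodium citrate dihydrate 0.53 g; ammonium sulfate 176.12 mg; monosodium phosphate 1.39 g

Working volume: 148 mL = 0.148 L.
L-arginine: 0.082% w/v = 0.82 g/L → 0.82 × 0.148 L = 0.12136 g = 121.36 mg
galactose: 3.4% w/v = 34 g/L → 34 × 0.148 L = 5.03 g
trehalose: 3.6 g per 100 mL × 148 mL ÷ 100 = 5.33 g
sodium citrate dihydrate: 3.56 g/L × 0.148 L = 0.53 g
ammonium sulfate: 1.19 g/L × 0.148 L = 0.17612 g = 176.12 mg
monosodium phosphate: 9.41 g/L × 0.148 L = 1.39 g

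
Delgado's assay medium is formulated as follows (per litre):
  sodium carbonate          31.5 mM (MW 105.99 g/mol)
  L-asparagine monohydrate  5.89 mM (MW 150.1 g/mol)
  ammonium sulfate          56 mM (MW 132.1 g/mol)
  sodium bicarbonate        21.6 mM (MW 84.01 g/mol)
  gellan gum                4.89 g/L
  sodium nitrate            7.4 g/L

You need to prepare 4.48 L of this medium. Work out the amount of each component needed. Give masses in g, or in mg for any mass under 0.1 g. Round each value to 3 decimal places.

Working volume: 4.48 L.
sodium carbonate: 31.5 mmol/L × 105.99 g/mol × 4.48 L ÷ 1000 = 14.957 g
L-asparagine monohydrate: 5.89 mmol/L × 150.1 g/mol × 4.48 L ÷ 1000 = 3.961 g
ammonium sulfate: 56 mmol/L × 132.1 g/mol × 4.48 L ÷ 1000 = 33.141 g
sodium bicarbonate: 21.6 mmol/L × 84.01 g/mol × 4.48 L ÷ 1000 = 8.129 g
gellan gum: 4.89 g/L × 4.48 L = 21.907 g
sodium nitrate: 7.4 g/L × 4.48 L = 33.152 g

sodium carbonate 14.957 g; L-asparagine monohydrate 3.961 g; ammonium sulfate 33.141 g; sodium bicarbonate 8.129 g; gellan gum 21.907 g; sodium nitrate 33.152 g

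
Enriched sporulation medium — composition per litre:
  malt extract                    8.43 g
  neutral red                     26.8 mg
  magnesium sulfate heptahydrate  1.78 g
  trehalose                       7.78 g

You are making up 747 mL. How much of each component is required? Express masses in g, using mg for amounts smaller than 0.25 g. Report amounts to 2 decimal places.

Scale factor = 747 mL / 1000 mL = 0.747.
malt extract: 8.43 g × (747 mL / 1000 mL) = 6.30 g
neutral red: 26.8 mg × (747 mL / 1000 mL) = 20.02 mg
magnesium sulfate heptahydrate: 1.78 g × (747 mL / 1000 mL) = 1.33 g
trehalose: 7.78 g × (747 mL / 1000 mL) = 5.81 g

malt extract 6.30 g; neutral red 20.02 mg; magnesium sulfate heptahydrate 1.33 g; trehalose 5.81 g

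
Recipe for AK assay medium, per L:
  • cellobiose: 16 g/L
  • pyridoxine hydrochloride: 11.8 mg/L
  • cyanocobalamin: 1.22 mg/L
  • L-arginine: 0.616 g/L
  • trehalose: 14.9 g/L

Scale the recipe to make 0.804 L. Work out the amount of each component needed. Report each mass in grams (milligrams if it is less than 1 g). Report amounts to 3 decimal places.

Working volume: 0.804 L.
cellobiose: 16 g/L × 0.804 L = 12.864 g
pyridoxine hydrochloride: 11.8 mg/L × 0.804 L = 9.487 mg
cyanocobalamin: 1.22 mg/L × 0.804 L = 0.981 mg
L-arginine: 0.616 g/L × 0.804 L = 0.495264 g = 495.264 mg
trehalose: 14.9 g/L × 0.804 L = 11.980 g

cellobiose 12.864 g; pyridoxine hydrochloride 9.487 mg; cyanocobalamin 0.981 mg; L-arginine 495.264 mg; trehalose 11.980 g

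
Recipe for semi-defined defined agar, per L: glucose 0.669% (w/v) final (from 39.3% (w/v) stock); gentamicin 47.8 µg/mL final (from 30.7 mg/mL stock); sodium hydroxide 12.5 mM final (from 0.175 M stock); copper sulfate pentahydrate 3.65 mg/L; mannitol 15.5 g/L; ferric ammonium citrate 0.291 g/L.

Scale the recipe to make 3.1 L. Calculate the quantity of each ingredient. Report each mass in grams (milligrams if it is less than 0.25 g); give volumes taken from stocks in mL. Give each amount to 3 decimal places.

glucose 52.771 mL; gentamicin 4.827 mL; sodium hydroxide 221.429 mL; copper sulfate pentahydrate 11.315 mg; mannitol 48.050 g; ferric ammonium citrate 0.902 g

Scale factor relative to 1 L: 3.1.
glucose: V = C2·V2/C1 = 0.669% ÷ 39.3% × 3100 mL = 52.771 mL
gentamicin: C1V1 = C2V2 → 47.8 µg/mL × 3100 mL ÷ 30700 µg/mL = 4.827 mL
sodium hydroxide: dilute stock: 12.5 mM × 3100 mL ÷ 175 mM = 221.429 mL
copper sulfate pentahydrate: 3.65 mg/L × 3.1 L = 11.315 mg
mannitol: 15.5 g/L × 3.1 L = 48.050 g
ferric ammonium citrate: 0.291 g/L × 3.1 L = 0.902 g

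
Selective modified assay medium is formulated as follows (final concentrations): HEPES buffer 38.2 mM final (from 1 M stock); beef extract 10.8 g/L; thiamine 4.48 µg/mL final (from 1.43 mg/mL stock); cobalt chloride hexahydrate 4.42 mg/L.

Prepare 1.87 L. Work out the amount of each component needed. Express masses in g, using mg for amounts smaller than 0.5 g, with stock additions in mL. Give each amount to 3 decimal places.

HEPES buffer 71.434 mL; beef extract 20.196 g; thiamine 5.858 mL; cobalt chloride hexahydrate 8.265 mg

Working volume: 1.87 L.
HEPES buffer: V = C2·V2/C1 = 38.2 mM × 1870 mL ÷ 1000 mM = 71.434 mL
beef extract: 10.8 g/L × 1.87 L = 20.196 g
thiamine: dilute stock: 4.48 µg/mL × 1870 mL ÷ 1430 µg/mL = 5.858 mL
cobalt chloride hexahydrate: 4.42 mg/L × 1.87 L = 8.265 mg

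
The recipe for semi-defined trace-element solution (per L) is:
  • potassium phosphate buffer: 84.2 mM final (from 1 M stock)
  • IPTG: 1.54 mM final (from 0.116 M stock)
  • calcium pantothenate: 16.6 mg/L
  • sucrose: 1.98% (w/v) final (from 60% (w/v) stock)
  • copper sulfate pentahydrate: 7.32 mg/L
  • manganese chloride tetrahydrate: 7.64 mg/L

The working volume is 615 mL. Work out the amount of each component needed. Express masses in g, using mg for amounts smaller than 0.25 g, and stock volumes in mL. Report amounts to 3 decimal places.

Scale factor relative to 1 L: 0.615.
potassium phosphate buffer: V = C2·V2/C1 = 84.2 mM × 615 mL ÷ 1000 mM = 51.783 mL
IPTG: C1V1 = C2V2 → 1.54 mM × 615 mL ÷ 116 mM = 8.165 mL
calcium pantothenate: 16.6 mg/L × 0.615 L = 10.209 mg
sucrose: V = C2·V2/C1 = 1.98% ÷ 60% × 615 mL = 20.295 mL
copper sulfate pentahydrate: 7.32 mg/L × 0.615 L = 4.502 mg
manganese chloride tetrahydrate: 7.64 mg/L × 0.615 L = 4.699 mg

potassium phosphate buffer 51.783 mL; IPTG 8.165 mL; calcium pantothenate 10.209 mg; sucrose 20.295 mL; copper sulfate pentahydrate 4.502 mg; manganese chloride tetrahydrate 4.699 mg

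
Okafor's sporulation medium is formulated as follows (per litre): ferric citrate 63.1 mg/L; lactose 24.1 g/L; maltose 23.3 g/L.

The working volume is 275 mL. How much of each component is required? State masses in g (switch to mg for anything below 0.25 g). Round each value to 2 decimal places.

Working volume: 275 mL = 0.275 L.
ferric citrate: 63.1 mg/L × 0.275 L = 17.35 mg
lactose: 24.1 g/L × 0.275 L = 6.63 g
maltose: 23.3 g/L × 0.275 L = 6.41 g

ferric citrate 17.35 mg; lactose 6.63 g; maltose 6.41 g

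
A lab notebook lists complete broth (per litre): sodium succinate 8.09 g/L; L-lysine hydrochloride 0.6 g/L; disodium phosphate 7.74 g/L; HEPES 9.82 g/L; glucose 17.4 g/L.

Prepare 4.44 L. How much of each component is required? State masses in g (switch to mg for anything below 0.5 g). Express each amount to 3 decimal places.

Working volume: 4.44 L.
sodium succinate: 8.09 g/L × 4.44 L = 35.920 g
L-lysine hydrochloride: 0.6 g/L × 4.44 L = 2.664 g
disodium phosphate: 7.74 g/L × 4.44 L = 34.366 g
HEPES: 9.82 g/L × 4.44 L = 43.601 g
glucose: 17.4 g/L × 4.44 L = 77.256 g

sodium succinate 35.920 g; L-lysine hydrochloride 2.664 g; disodium phosphate 34.366 g; HEPES 43.601 g; glucose 77.256 g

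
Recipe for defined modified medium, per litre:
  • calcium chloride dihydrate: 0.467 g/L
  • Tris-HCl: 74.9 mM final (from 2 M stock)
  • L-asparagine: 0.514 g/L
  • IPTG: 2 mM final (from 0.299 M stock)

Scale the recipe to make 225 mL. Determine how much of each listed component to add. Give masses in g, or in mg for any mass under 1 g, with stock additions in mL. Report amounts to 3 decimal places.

Scale factor relative to 1 L: 0.225.
calcium chloride dihydrate: 0.467 g/L × 0.225 L = 0.105075 g = 105.075 mg
Tris-HCl: C1V1 = C2V2 → 74.9 mM × 225 mL ÷ 2000 mM = 8.426 mL
L-asparagine: 0.514 g/L × 0.225 L = 0.11565 g = 115.650 mg
IPTG: C1V1 = C2V2 → 2 mM × 225 mL ÷ 299 mM = 1.505 mL

calcium chloride dihydrate 105.075 mg; Tris-HCl 8.426 mL; L-asparagine 115.650 mg; IPTG 1.505 mL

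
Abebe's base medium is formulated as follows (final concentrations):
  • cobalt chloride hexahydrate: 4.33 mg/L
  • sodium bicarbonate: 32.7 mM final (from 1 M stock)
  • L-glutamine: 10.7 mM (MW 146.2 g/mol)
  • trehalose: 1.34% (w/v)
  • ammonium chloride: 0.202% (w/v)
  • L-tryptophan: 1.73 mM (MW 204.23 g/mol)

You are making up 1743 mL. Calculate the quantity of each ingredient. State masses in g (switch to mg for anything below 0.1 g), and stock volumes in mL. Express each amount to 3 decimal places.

Scale factor relative to 1 L: 1.743.
cobalt chloride hexahydrate: 4.33 mg/L × 1.743 L = 7.547 mg
sodium bicarbonate: dilute stock: 32.7 mM × 1743 mL ÷ 1000 mM = 56.996 mL
L-glutamine: 10.7 mmol/L × 146.2 g/mol × 1.743 L ÷ 1000 = 2.727 g
trehalose: 1.34% w/v = 13.4 g/L → 13.4 × 1.743 L = 23.356 g
ammonium chloride: 0.202% w/v = 2.02 g/L → 2.02 × 1.743 L = 3.521 g
L-tryptophan: 1.73 mmol/L × 204.23 g/mol × 1.743 L ÷ 1000 = 0.616 g

cobalt chloride hexahydrate 7.547 mg; sodium bicarbonate 56.996 mL; L-glutamine 2.727 g; trehalose 23.356 g; ammonium chloride 3.521 g; L-tryptophan 0.616 g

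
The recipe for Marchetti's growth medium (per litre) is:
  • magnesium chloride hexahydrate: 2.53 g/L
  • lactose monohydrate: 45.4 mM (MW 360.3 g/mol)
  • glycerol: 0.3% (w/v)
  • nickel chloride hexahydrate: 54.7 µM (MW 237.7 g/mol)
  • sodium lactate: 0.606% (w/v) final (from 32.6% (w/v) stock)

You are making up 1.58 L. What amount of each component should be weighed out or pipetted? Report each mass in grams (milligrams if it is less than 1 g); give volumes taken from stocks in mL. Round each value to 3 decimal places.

Scale factor relative to 1 L: 1.58.
magnesium chloride hexahydrate: 2.53 g/L × 1.58 L = 3.997 g
lactose monohydrate: 45.4 mmol/L × 360.3 g/mol × 1.58 L ÷ 1000 = 25.845 g
glycerol: 0.3 g per 100 mL × 1580 mL ÷ 100 = 4.740 g
nickel chloride hexahydrate: 54.7 µmol/L × 237.7 g/mol × 1.58 L ÷ 1000 = 20.543 mg
sodium lactate: dilute stock: 0.606% ÷ 32.6% × 1580 mL = 29.371 mL

magnesium chloride hexahydrate 3.997 g; lactose monohydrate 25.845 g; glycerol 4.740 g; nickel chloride hexahydrate 20.543 mg; sodium lactate 29.371 mL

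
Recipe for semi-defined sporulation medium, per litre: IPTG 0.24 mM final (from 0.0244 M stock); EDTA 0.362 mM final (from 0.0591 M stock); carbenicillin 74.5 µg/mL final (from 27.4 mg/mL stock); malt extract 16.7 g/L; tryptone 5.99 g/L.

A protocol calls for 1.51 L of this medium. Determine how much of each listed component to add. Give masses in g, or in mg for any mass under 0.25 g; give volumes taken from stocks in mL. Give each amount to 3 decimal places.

Working volume: 1.51 L.
IPTG: dilute stock: 0.24 mM × 1510 mL ÷ 24.4 mM = 14.852 mL
EDTA: C1V1 = C2V2 → 0.362 mM × 1510 mL ÷ 59.1 mM = 9.249 mL
carbenicillin: dilute stock: 74.5 µg/mL × 1510 mL ÷ 27400 µg/mL = 4.106 mL
malt extract: 16.7 g/L × 1.51 L = 25.217 g
tryptone: 5.99 g/L × 1.51 L = 9.045 g

IPTG 14.852 mL; EDTA 9.249 mL; carbenicillin 4.106 mL; malt extract 25.217 g; tryptone 9.045 g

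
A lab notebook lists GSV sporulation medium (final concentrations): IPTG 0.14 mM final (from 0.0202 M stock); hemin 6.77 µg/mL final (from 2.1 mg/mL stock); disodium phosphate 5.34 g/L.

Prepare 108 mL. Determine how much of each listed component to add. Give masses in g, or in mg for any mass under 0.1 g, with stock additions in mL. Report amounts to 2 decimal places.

IPTG 0.75 mL; hemin 0.35 mL; disodium phosphate 0.58 g

Scale factor relative to 1 L: 0.108.
IPTG: dilute stock: 0.14 mM × 108 mL ÷ 20.2 mM = 0.75 mL
hemin: dilute stock: 6.77 µg/mL × 108 mL ÷ 2100 µg/mL = 0.35 mL
disodium phosphate: 5.34 g/L × 0.108 L = 0.58 g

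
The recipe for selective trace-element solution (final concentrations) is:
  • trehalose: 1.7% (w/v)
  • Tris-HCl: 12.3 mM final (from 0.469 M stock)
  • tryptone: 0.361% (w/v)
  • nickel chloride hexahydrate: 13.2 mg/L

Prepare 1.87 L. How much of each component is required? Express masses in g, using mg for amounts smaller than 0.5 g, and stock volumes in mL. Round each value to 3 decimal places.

Scale factor relative to 1 L: 1.87.
trehalose: 1.7 g per 100 mL × 1870 mL ÷ 100 = 31.790 g
Tris-HCl: C1V1 = C2V2 → 12.3 mM × 1870 mL ÷ 469 mM = 49.043 mL
tryptone: 0.361% w/v = 3.61 g/L → 3.61 × 1.87 L = 6.751 g
nickel chloride hexahydrate: 13.2 mg/L × 1.87 L = 24.684 mg

trehalose 31.790 g; Tris-HCl 49.043 mL; tryptone 6.751 g; nickel chloride hexahydrate 24.684 mg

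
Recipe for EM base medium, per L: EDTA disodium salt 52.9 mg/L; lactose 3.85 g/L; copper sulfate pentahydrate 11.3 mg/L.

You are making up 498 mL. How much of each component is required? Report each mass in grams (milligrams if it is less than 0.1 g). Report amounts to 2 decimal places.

Scale factor relative to 1 L: 0.498.
EDTA disodium salt: 52.9 mg/L × 0.498 L = 26.34 mg
lactose: 3.85 g/L × 0.498 L = 1.92 g
copper sulfate pentahydrate: 11.3 mg/L × 0.498 L = 5.63 mg

EDTA disodium salt 26.34 mg; lactose 1.92 g; copper sulfate pentahydrate 5.63 mg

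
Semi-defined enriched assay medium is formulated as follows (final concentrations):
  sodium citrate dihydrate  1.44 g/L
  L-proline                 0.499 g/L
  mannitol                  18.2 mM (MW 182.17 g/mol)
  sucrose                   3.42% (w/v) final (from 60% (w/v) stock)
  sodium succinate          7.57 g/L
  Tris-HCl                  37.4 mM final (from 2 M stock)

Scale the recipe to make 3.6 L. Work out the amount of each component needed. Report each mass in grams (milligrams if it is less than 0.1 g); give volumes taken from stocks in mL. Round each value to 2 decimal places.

sodium citrate dihydrate 5.18 g; L-proline 1.80 g; mannitol 11.94 g; sucrose 205.20 mL; sodium succinate 27.25 g; Tris-HCl 67.32 mL

Working volume: 3.6 L.
sodium citrate dihydrate: 1.44 g/L × 3.6 L = 5.18 g
L-proline: 0.499 g/L × 3.6 L = 1.80 g
mannitol: 18.2 mmol/L × 182.17 g/mol × 3.6 L ÷ 1000 = 11.94 g
sucrose: dilute stock: 3.42% ÷ 60% × 3600 mL = 205.20 mL
sodium succinate: 7.57 g/L × 3.6 L = 27.25 g
Tris-HCl: C1V1 = C2V2 → 37.4 mM × 3600 mL ÷ 2000 mM = 67.32 mL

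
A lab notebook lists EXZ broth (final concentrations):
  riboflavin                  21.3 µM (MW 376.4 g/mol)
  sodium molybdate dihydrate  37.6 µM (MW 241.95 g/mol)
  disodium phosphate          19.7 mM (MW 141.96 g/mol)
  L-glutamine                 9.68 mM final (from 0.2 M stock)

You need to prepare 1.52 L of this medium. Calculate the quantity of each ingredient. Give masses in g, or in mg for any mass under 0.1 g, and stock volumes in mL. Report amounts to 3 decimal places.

Scale factor relative to 1 L: 1.52.
riboflavin: 21.3 µmol/L × 376.4 g/mol × 1.52 L ÷ 1000 = 12.186 mg
sodium molybdate dihydrate: 37.6 µmol/L × 241.95 g/mol × 1.52 L ÷ 1000 = 13.828 mg
disodium phosphate: 19.7 mmol/L × 141.96 g/mol × 1.52 L ÷ 1000 = 4.251 g
L-glutamine: dilute stock: 9.68 mM × 1520 mL ÷ 200 mM = 73.568 mL

riboflavin 12.186 mg; sodium molybdate dihydrate 13.828 mg; disodium phosphate 4.251 g; L-glutamine 73.568 mL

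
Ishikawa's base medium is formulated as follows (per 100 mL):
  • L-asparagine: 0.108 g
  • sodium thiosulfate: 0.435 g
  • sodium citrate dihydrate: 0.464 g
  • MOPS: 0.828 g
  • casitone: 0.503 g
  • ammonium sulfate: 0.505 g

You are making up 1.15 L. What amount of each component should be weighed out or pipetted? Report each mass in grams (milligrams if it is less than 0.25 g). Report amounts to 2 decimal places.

L-asparagine 1.24 g; sodium thiosulfate 5.00 g; sodium citrate dihydrate 5.34 g; MOPS 9.52 g; casitone 5.78 g; ammonium sulfate 5.81 g

Scale factor = 1150 mL / 100 mL = 11.5.
L-asparagine: 0.108 g × (1150 mL / 100 mL) = 1.24 g
sodium thiosulfate: 0.435 g × (1150 mL / 100 mL) = 5.00 g
sodium citrate dihydrate: 0.464 g × (1150 mL / 100 mL) = 5.34 g
MOPS: 0.828 g × (1150 mL / 100 mL) = 9.52 g
casitone: 0.503 g × (1150 mL / 100 mL) = 5.78 g
ammonium sulfate: 0.505 g × (1150 mL / 100 mL) = 5.81 g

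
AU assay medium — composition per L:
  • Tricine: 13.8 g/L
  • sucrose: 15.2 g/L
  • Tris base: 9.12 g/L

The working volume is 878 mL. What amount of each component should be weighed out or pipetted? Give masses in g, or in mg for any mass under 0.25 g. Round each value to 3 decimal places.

Tricine 12.116 g; sucrose 13.346 g; Tris base 8.007 g

Target volume = 878 mL = 0.878 L.
Tricine: 13.8 g/L × 0.878 L = 12.116 g
sucrose: 15.2 g/L × 0.878 L = 13.346 g
Tris base: 9.12 g/L × 0.878 L = 8.007 g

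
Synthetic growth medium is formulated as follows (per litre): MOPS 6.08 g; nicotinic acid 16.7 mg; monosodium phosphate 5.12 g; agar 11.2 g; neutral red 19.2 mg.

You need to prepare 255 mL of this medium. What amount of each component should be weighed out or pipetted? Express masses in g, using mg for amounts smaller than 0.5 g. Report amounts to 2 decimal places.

Ratio of target to recipe volume: 255 / 1000 = 0.255.
MOPS: 6.08 g × (255 mL / 1000 mL) = 1.55 g
nicotinic acid: 16.7 mg × (255 mL / 1000 mL) = 4.26 mg
monosodium phosphate: 5.12 g × (255 mL / 1000 mL) = 1.31 g
agar: 11.2 g × (255 mL / 1000 mL) = 2.86 g
neutral red: 19.2 mg × (255 mL / 1000 mL) = 4.90 mg

MOPS 1.55 g; nicotinic acid 4.26 mg; monosodium phosphate 1.31 g; agar 2.86 g; neutral red 4.90 mg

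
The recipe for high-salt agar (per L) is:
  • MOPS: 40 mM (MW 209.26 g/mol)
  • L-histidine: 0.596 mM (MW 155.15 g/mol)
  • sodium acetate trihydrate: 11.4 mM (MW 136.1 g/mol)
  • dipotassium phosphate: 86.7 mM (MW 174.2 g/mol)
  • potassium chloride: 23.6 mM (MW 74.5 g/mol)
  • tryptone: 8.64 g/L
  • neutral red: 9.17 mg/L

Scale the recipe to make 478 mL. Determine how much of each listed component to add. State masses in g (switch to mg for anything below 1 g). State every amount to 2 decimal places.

Scale factor relative to 1 L: 0.478.
MOPS: 40 mmol/L × 209.26 g/mol × 0.478 L ÷ 1000 = 4.00 g
L-histidine: 0.596 mmol/L × 155.15 mg/mmol × 0.478 L = 44.20 mg
sodium acetate trihydrate: 11.4 mmol/L × 136.1 mg/mmol × 0.478 L = 741.64 mg
dipotassium phosphate: 86.7 mmol/L × 174.2 g/mol × 0.478 L ÷ 1000 = 7.22 g
potassium chloride: 23.6 mmol/L × 74.5 mg/mmol × 0.478 L = 840.42 mg
tryptone: 8.64 g/L × 0.478 L = 4.13 g
neutral red: 9.17 mg/L × 0.478 L = 4.38 mg

MOPS 4.00 g; L-histidine 44.20 mg; sodium acetate trihydrate 741.64 mg; dipotassium phosphate 7.22 g; potassium chloride 840.42 mg; tryptone 4.13 g; neutral red 4.38 mg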